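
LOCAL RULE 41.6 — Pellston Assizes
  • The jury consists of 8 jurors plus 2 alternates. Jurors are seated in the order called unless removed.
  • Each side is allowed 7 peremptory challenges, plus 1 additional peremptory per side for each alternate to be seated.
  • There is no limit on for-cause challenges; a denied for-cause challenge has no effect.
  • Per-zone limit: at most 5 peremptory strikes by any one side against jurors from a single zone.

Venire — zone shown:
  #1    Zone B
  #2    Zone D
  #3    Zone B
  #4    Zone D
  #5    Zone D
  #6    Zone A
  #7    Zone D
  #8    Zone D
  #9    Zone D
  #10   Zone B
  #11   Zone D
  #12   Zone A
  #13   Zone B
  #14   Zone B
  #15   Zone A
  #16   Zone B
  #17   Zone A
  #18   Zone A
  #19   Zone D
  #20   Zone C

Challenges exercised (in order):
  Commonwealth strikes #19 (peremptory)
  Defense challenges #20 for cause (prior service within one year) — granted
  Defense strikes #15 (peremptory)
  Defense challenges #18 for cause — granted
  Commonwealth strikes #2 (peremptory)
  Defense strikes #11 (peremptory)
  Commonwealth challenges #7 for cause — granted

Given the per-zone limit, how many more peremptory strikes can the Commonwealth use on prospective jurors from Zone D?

Commonwealth peremptories so far: #19, #2 — 2 of 9 used, 7 left overall.
Against Zone D: #19, #2 — 2 used; per-zone cap 5 leaves 3.
Binding limit: min(7, 3) = 3.

3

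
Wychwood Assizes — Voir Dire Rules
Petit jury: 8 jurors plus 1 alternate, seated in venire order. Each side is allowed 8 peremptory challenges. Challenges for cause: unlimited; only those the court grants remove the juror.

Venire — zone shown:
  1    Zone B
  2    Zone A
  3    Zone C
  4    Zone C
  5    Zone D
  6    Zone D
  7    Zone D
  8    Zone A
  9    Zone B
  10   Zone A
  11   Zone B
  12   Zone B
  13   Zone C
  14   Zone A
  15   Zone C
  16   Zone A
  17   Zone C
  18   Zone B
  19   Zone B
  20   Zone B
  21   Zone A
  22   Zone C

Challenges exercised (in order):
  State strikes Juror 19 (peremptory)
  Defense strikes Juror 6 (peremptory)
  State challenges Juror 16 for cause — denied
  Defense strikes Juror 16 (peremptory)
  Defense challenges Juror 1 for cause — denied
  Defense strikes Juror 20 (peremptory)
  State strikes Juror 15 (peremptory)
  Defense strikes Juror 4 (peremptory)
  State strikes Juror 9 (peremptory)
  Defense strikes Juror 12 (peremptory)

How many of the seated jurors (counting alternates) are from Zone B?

2

Removed: #4, #6, #9, #12, #15, #16, #19, #20.
Seated (9 incl. alternates): #1, #2, #3, #5, #7, #8, #10, #11, #13.
Of those, in Zone B: #1, #11 → 2.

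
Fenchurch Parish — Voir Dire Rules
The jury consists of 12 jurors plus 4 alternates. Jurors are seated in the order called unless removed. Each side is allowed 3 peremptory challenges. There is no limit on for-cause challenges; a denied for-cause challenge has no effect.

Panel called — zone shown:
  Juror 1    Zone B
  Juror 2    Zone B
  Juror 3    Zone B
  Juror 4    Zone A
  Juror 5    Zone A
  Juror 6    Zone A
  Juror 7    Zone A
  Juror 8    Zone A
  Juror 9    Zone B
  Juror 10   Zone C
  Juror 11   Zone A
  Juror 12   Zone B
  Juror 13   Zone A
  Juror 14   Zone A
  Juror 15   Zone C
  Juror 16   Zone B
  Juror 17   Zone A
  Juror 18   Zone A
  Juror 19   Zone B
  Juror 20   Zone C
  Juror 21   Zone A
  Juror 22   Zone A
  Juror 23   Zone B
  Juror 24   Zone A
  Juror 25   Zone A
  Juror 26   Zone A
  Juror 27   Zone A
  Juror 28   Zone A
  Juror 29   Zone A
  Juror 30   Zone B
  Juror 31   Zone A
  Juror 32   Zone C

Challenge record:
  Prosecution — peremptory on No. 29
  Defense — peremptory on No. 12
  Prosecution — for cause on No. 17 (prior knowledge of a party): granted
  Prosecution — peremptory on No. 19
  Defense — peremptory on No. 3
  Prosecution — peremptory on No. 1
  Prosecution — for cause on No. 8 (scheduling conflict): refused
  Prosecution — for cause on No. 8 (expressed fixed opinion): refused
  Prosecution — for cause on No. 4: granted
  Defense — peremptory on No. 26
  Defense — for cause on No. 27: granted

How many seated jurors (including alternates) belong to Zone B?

Removed: #1, #3, #4, #12, #17, #19, #26, #27, #29.
Seated (16 incl. alternates): #2, #5, #6, #7, #8, #9, #10, #11, #13, #14, #15, #16, #18, #20, #21, #22.
Of those, in Zone B: #2, #9, #16 → 3.

3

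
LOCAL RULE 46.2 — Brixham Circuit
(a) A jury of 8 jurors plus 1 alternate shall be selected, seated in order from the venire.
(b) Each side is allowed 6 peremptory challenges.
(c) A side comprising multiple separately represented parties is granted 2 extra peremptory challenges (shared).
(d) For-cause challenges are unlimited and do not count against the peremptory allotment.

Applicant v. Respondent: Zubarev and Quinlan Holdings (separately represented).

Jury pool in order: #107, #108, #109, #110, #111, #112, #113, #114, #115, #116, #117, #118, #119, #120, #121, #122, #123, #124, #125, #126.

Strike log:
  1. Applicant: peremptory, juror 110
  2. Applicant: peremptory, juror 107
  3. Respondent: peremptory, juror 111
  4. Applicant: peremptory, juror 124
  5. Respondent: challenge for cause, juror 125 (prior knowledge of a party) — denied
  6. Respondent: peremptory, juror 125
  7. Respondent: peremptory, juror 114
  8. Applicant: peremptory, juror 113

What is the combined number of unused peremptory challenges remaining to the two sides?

Applicant allotment: 6. Respondent allotment: 6 base + 2 multi-party = 8.
Applicant peremptories used: #110, #107, #124, #113 — 4.
Respondent peremptories used: #111, #125, #114 — 3 (the for-cause on #125 doesn't count).
Remaining: (6 − 4) + (8 − 3) = 7.

7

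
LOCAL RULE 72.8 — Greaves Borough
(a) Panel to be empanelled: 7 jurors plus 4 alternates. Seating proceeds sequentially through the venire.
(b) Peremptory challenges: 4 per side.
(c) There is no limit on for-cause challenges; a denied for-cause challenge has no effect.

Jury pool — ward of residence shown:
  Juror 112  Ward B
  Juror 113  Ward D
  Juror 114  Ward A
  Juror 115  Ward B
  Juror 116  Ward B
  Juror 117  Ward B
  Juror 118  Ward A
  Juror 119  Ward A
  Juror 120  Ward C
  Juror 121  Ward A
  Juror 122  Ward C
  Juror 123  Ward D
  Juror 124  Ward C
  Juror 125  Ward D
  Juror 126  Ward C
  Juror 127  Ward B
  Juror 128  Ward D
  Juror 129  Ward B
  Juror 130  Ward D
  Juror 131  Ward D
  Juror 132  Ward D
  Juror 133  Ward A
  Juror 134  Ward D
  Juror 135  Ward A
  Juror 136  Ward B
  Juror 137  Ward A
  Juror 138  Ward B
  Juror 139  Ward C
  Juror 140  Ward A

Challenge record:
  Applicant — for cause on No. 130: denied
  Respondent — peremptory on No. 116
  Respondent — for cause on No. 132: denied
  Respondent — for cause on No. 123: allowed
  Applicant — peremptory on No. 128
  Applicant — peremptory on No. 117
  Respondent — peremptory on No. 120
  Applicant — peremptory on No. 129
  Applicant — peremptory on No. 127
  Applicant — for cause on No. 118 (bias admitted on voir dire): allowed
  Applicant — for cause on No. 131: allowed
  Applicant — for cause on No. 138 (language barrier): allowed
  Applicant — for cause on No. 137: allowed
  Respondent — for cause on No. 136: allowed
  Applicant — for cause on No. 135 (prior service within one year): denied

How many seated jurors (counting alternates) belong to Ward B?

Removed: #116, #117, #118, #120, #123, #127, #128, #129, #131, #136, #137, #138.
Seated (11 incl. alternates): #112, #113, #114, #115, #119, #121, #122, #124, #125, #126, #130.
Of those, in Ward B: #112, #115 → 2.

2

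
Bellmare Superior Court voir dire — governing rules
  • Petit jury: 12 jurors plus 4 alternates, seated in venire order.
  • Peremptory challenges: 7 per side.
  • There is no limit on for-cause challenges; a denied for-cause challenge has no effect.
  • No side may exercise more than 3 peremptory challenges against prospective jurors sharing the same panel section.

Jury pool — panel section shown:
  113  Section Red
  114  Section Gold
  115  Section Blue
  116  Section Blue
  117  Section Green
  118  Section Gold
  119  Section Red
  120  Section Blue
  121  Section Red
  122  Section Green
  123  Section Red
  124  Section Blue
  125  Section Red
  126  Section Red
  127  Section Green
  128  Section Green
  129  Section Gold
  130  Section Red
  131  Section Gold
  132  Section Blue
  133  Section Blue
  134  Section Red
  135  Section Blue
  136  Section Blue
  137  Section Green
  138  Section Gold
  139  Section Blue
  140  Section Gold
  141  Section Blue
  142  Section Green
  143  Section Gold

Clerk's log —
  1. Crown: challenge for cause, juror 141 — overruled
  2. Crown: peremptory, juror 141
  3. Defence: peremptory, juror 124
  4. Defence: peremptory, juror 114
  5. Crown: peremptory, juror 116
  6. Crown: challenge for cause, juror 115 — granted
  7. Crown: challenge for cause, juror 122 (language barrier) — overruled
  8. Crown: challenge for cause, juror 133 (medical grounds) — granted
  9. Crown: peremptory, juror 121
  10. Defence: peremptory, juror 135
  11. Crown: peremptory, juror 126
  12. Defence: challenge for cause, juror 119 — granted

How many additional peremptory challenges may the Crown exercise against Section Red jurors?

1

Crown peremptories so far: #141, #116, #121, #126 — 4 of 7 used, 3 left overall.
Against Section Red: #121, #126 — 2 used; per-section cap 3 leaves 1.
Binding limit: min(3, 1) = 1.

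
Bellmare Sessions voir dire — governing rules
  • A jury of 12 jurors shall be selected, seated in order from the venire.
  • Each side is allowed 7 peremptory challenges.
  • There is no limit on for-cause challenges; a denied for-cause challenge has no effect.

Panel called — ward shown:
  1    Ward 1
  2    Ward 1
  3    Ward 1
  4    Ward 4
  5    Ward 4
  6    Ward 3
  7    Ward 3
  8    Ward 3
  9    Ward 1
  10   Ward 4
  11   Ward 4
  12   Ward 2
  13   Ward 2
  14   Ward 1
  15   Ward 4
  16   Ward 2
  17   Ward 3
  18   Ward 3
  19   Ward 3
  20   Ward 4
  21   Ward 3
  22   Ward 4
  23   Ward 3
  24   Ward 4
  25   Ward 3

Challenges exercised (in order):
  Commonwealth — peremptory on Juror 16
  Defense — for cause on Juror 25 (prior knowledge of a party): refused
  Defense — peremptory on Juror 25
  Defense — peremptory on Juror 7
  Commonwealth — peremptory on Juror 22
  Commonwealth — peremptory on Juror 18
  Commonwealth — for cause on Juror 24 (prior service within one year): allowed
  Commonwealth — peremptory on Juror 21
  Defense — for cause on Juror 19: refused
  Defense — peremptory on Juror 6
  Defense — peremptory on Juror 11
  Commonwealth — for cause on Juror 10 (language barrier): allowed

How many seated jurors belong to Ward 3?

2

Removed: #6, #7, #10, #11, #16, #18, #21, #22, #24, #25.
Seated jurors 1–12: #1, #2, #3, #4, #5, #8, #9, #12, #13, #14, #15, #17.
Of those, in Ward 3: #8, #17 → 2.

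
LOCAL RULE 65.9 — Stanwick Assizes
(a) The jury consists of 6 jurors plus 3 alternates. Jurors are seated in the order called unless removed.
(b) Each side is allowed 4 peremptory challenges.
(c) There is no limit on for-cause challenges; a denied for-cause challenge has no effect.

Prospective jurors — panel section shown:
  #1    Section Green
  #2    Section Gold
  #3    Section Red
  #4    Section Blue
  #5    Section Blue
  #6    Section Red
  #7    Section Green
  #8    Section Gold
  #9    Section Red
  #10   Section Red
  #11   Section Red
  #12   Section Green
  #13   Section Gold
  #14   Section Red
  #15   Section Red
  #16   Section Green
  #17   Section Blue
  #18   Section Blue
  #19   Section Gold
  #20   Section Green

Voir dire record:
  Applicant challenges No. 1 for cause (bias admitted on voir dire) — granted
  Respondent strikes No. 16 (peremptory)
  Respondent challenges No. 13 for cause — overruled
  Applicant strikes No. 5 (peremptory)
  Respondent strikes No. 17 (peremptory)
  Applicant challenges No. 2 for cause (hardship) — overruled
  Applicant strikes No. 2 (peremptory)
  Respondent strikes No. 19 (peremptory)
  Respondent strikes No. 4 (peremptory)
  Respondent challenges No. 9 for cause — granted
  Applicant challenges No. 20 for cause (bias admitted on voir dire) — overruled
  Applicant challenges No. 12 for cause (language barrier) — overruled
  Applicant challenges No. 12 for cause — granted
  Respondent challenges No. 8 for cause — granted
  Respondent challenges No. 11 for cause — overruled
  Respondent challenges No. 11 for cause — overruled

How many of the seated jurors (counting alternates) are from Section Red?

6

Removed: #1, #2, #4, #5, #8, #9, #12, #16, #17, #19.
Seated (9 incl. alternates): #3, #6, #7, #10, #11, #13, #14, #15, #18.
Of those, in Section Red: #3, #6, #10, #11, #14, #15 → 6.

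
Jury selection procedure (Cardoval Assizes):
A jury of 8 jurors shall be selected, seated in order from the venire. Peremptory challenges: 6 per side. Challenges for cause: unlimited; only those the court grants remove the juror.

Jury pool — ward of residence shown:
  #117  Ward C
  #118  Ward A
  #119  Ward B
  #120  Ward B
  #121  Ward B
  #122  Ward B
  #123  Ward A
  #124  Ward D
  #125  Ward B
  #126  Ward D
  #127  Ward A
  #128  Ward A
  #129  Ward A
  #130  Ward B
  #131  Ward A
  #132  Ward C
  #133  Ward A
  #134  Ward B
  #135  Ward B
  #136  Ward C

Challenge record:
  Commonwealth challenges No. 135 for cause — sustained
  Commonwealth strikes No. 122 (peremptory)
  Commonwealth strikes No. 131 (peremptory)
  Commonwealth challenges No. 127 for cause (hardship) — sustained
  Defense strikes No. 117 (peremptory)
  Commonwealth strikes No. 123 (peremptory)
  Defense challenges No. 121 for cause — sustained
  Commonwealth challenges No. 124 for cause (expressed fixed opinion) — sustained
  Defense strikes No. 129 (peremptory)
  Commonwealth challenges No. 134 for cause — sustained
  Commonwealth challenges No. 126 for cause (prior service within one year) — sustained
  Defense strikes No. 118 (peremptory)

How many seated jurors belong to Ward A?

2

Removed: #117, #118, #121, #122, #123, #124, #126, #127, #129, #131, #134, #135.
Seated jurors 1–8: #119, #120, #125, #128, #130, #132, #133, #136.
Of those, in Ward A: #128, #133 → 2.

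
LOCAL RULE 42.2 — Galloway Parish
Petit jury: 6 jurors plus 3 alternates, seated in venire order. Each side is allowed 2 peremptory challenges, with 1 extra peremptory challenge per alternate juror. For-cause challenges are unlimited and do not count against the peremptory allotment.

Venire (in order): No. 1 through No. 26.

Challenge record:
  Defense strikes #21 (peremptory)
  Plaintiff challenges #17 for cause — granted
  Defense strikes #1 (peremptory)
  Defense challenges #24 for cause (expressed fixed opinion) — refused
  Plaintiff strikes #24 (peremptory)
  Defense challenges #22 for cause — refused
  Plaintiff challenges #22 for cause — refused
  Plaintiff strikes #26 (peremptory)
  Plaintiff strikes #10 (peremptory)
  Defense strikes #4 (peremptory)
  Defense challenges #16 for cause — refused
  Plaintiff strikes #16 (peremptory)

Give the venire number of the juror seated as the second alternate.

Removed: #1, #4, #10, #16, #17, #21, #24, #26. (#22 stays — for-cause denied.)
Seating in order: seats 1–6 → #2, #3, #5, #6, #7, #8; alternates → #9, #11, #12.
So alternate 2 is #11.

11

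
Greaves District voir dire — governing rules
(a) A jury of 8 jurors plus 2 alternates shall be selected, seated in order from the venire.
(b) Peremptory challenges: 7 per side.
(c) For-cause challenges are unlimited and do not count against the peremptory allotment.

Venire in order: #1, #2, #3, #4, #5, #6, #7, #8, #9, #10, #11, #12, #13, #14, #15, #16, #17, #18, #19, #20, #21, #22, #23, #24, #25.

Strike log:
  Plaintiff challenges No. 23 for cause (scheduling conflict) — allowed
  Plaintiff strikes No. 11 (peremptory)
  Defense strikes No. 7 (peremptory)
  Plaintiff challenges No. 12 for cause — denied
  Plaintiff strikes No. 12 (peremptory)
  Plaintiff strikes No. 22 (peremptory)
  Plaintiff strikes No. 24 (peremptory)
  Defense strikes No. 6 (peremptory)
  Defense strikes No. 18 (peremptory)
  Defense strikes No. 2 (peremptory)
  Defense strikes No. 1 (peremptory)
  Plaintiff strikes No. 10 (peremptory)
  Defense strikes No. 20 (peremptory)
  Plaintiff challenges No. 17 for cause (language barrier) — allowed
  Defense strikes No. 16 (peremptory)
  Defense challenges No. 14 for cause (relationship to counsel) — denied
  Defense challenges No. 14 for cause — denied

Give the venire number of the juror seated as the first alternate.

Removed: #1, #2, #6, #7, #10, #11, #12, #16, #17, #18, #20, #22, #23, #24. (#14 stays — for-cause denied.)
Filling seats in venire order through position 9: #3, #4, #5, #8, #9, #13, #14, #15, #19.
So alternate 1 is #19.

19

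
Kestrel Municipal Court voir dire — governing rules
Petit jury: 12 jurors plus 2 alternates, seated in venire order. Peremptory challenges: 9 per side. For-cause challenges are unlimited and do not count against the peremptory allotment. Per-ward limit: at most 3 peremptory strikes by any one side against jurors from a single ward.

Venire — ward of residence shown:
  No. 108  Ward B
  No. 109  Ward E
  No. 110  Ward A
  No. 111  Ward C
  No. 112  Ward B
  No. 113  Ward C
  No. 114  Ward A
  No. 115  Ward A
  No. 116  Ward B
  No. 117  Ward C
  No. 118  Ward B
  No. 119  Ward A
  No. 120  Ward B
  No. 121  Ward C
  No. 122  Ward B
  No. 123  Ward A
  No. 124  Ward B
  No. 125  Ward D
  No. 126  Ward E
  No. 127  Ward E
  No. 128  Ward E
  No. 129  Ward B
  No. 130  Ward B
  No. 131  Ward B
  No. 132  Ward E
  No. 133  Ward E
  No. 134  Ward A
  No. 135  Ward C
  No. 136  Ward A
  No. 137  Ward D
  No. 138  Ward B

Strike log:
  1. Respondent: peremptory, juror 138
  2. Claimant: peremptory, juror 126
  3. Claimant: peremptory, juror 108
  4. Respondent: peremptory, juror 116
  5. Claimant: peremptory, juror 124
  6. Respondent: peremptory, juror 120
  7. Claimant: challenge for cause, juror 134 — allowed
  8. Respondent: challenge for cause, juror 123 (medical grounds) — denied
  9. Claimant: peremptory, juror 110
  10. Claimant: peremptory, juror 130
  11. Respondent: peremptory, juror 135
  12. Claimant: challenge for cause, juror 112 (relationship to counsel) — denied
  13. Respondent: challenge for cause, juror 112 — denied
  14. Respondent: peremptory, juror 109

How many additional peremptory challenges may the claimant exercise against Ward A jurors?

Claimant peremptories so far: #126, #108, #124, #110, #130 — 5 of 9 used, 4 left overall.
Against Ward A: #110 — 1 used; per-ward cap 3 leaves 2.
Binding limit: min(4, 2) = 2.

2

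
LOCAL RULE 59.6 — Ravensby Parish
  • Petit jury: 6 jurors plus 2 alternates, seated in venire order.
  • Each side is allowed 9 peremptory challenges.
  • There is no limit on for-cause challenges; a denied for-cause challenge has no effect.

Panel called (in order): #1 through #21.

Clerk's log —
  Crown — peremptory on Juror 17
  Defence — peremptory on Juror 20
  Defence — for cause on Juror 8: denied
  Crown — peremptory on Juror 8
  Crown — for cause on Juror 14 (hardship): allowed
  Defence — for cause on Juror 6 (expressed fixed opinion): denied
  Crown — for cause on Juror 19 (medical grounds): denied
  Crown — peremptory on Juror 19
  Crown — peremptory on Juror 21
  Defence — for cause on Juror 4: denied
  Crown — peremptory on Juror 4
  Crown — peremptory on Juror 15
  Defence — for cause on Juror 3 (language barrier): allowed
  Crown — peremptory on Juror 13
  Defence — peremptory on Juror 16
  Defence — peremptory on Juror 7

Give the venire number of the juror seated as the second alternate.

12

Removed: #3, #4, #7, #8, #13, #14, #15, #16, #17, #19, #20, #21. (#6 stays — for-cause denied.)
Filling seats in venire order through position 8: #1, #2, #5, #6, #9, #10, #11, #12.
So alternate 2 is #12.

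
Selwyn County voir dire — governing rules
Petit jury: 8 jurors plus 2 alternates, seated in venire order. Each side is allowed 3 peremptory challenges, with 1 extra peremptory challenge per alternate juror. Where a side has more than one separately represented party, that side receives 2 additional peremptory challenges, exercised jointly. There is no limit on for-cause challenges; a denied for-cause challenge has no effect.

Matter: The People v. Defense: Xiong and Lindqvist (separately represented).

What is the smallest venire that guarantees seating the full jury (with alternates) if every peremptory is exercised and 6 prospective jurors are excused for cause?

Seats to fill: 8 + 2 alternates = 10.
Peremptories — The People: 3 + 1×2 = 5; Defense: 3 + 1×2 + 2 = 7; total 12.
For-cause removals: 6.
Minimum venire: 10 + 12 + 6 = 28.

28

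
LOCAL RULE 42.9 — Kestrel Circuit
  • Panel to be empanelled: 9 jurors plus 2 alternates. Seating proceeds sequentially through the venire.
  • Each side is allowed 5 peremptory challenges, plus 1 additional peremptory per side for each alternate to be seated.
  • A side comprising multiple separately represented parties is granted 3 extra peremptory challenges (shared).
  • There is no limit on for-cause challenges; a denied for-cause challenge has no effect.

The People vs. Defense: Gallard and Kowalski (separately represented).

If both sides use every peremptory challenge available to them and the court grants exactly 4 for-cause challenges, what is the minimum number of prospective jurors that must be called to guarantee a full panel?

Seats to fill: 9 + 2 alternates = 11.
Peremptories — The People: 5 + 1×2 = 7; Defense: 5 + 1×2 + 3 = 10; total 17.
For-cause removals: 4.
Minimum venire: 11 + 17 + 4 = 32.

32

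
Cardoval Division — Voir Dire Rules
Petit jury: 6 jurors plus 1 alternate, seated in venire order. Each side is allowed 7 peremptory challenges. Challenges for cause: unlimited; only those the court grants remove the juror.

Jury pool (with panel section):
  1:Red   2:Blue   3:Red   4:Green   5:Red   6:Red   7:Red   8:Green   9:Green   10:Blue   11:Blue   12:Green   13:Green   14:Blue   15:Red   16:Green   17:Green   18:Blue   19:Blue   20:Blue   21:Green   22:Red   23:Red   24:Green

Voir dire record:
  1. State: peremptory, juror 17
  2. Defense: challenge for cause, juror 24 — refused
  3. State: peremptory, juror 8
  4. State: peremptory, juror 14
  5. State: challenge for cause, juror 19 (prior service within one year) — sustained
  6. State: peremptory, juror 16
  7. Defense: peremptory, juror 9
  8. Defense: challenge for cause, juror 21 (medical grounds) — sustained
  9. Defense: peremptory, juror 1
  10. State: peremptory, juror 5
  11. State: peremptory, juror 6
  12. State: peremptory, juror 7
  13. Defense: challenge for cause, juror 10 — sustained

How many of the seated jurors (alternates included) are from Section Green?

3

Removed: #1, #5, #6, #7, #8, #9, #10, #14, #16, #17, #19, #21.
Seated (7 incl. alternates): #2, #3, #4, #11, #12, #13, #15.
Of those, in Section Green: #4, #12, #13 → 3.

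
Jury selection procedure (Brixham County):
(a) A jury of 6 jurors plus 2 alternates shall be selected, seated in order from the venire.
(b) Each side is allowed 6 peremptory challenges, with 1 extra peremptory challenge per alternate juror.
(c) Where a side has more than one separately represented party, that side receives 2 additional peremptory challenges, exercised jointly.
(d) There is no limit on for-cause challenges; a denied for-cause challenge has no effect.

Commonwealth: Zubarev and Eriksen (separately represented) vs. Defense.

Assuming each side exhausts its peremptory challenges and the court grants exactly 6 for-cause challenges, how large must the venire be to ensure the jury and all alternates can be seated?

Seats to fill: 6 + 2 alternates = 8.
Peremptories — Commonwealth: 6 + 1×2 + 2 = 10; Defense: 6 + 1×2 = 8; total 18.
For-cause removals: 6.
Minimum venire: 8 + 18 + 6 = 32.

32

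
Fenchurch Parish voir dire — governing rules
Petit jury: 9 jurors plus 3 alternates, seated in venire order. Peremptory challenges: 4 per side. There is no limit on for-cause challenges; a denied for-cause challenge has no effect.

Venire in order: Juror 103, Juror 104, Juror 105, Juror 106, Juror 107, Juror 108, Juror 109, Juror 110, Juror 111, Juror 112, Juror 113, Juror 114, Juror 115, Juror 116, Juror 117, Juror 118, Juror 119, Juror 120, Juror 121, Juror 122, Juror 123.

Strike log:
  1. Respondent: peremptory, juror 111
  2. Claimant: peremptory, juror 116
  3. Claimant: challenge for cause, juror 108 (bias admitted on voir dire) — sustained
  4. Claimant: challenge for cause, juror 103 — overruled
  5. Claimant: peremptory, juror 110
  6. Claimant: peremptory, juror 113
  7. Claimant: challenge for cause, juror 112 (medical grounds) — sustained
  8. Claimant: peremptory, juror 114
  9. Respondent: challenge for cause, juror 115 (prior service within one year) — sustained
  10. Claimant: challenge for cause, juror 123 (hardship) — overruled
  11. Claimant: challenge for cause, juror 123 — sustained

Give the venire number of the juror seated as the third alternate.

122

Removed: #108, #110, #111, #112, #113, #114, #115, #116, #123. (#103 stays — for-cause denied.)
Filling seats in venire order through position 12: #103, #104, #105, #106, #107, #109, #117, #118, #119, #120, #121, #122.
So alternate 3 is #122.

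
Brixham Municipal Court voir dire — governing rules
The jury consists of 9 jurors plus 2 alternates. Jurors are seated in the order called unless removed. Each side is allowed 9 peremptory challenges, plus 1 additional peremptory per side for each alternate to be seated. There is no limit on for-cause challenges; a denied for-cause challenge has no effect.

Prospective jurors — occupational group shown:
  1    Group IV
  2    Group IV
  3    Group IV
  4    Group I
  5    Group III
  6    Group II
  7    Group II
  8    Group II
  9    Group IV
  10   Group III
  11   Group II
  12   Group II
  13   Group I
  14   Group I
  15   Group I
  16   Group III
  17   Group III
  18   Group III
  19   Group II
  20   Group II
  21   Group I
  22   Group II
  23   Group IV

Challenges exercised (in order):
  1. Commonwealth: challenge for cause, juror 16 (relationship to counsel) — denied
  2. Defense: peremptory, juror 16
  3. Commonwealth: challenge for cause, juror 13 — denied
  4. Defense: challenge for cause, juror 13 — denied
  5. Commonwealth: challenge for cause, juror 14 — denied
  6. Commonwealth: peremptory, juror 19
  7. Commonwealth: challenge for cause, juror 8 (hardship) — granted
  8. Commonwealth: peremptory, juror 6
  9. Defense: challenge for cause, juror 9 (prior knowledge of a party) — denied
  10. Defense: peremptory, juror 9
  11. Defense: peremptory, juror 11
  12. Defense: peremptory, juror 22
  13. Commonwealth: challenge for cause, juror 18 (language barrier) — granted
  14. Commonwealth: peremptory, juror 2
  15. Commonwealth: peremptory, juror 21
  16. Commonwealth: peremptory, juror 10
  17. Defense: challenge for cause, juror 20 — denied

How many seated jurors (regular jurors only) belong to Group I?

4

Removed: #2, #6, #8, #9, #10, #11, #16, #18, #19, #21, #22.
Seated jurors 1–9: #1, #3, #4, #5, #7, #12, #13, #14, #15 (alternates #17, #20 not counted).
Of those, in Group I: #4, #13, #14, #15 → 4.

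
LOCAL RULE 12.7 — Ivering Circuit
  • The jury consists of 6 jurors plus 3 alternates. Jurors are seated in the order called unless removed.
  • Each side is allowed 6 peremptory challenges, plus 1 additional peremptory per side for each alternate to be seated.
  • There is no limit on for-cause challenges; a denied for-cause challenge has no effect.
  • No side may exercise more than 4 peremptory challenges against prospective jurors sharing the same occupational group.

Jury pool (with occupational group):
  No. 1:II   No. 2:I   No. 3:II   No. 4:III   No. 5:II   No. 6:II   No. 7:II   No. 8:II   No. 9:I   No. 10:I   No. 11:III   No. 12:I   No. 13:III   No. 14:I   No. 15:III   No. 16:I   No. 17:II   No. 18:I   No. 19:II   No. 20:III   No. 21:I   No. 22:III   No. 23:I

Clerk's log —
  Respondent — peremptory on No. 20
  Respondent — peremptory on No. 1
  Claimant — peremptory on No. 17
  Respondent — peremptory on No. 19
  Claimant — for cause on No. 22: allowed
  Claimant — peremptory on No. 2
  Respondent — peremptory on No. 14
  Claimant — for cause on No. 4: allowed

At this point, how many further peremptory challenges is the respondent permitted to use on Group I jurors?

Respondent peremptories so far: #20, #1, #19, #14 — 4 of 9 used, 5 left overall.
Against Group I: #14 — 1 used; per-group cap 4 leaves 3.
Binding limit: min(5, 3) = 3.

3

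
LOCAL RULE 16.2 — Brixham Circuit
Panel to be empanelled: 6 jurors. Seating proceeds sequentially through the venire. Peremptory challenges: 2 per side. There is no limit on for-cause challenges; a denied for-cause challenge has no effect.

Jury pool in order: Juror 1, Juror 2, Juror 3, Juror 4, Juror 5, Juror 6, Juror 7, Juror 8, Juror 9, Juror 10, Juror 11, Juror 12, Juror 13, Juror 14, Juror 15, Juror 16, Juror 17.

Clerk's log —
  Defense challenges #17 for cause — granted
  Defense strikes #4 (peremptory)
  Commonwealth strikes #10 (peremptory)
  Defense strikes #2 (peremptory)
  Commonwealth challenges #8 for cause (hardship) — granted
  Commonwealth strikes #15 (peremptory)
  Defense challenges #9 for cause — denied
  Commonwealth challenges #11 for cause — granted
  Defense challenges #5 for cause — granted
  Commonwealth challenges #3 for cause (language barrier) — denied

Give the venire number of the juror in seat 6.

Removed: #2, #4, #5, #8, #10, #11, #15, #17. (#3, #9 stay — for-cause denied.)
Seating in order: seats 1–6 → #1, #3, #6, #7, #9, #12.
So seat 6 is #12.

12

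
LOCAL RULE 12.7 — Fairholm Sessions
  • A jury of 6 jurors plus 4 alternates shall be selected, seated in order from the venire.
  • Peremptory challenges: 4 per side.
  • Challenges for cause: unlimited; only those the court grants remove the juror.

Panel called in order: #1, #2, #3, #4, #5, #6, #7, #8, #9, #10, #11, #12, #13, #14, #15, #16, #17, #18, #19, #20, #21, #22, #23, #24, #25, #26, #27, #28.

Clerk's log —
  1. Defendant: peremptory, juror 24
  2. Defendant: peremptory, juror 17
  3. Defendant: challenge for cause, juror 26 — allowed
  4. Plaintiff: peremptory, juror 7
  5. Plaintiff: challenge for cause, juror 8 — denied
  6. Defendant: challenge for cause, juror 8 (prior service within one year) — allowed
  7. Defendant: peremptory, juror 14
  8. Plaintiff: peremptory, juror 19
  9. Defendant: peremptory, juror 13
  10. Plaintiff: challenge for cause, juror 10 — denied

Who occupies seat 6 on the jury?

6

Removed: #7, #8, #13, #14, #17, #19, #24, #26. (#10 stays — for-cause denied.)
Filling seats in venire order through position 6: #1, #2, #3, #4, #5, #6.
So seat 6 is #6.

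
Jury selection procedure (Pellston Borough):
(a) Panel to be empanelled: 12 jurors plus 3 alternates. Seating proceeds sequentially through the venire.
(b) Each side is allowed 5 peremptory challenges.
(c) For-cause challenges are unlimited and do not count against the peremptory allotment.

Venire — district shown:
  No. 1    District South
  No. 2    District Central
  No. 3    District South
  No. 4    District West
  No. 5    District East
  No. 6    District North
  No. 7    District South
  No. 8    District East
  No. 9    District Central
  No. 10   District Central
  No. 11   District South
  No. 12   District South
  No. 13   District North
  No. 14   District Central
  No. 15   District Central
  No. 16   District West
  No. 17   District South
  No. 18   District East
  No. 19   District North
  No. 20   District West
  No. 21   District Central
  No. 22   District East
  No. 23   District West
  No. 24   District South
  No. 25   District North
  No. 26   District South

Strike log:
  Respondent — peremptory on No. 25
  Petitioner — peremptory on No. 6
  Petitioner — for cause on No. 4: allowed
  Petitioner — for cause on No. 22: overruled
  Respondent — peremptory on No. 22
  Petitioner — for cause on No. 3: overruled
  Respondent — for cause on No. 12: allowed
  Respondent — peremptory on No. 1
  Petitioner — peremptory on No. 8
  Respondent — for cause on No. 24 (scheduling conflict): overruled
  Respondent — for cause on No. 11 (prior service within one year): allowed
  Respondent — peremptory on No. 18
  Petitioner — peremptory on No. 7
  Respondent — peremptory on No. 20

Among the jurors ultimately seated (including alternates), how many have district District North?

Removed: #1, #4, #6, #7, #8, #11, #12, #18, #20, #22, #25.
Seated (15 incl. alternates): #2, #3, #5, #9, #10, #13, #14, #15, #16, #17, #19, #21, #23, #24, #26.
Of those, in District North: #13, #19 → 2.

2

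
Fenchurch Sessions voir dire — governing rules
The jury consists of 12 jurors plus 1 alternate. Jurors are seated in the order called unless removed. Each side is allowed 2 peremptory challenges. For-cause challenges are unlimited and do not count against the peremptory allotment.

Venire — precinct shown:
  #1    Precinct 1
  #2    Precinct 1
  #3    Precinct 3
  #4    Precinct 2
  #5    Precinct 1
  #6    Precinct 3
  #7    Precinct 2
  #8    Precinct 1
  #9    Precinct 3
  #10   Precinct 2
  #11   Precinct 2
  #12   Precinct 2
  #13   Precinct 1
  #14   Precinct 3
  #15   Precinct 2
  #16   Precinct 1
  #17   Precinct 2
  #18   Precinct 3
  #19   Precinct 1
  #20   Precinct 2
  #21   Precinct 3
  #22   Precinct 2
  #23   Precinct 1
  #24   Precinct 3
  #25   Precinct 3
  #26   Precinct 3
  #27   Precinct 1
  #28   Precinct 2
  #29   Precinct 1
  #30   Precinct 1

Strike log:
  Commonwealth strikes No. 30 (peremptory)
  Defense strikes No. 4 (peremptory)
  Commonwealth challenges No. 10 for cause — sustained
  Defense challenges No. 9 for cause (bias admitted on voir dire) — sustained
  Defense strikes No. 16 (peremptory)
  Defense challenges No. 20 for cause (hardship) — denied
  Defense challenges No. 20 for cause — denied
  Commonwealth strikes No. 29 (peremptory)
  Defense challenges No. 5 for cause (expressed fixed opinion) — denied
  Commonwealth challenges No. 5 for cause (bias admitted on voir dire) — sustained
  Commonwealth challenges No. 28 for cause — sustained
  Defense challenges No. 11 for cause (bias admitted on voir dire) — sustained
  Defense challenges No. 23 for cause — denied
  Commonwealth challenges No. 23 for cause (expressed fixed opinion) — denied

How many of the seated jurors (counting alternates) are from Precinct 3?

4

Removed: #4, #5, #9, #10, #11, #16, #28, #29, #30.
Seated (13 incl. alternates): #1, #2, #3, #6, #7, #8, #12, #13, #14, #15, #17, #18, #19.
Of those, in Precinct 3: #3, #6, #14, #18 → 4.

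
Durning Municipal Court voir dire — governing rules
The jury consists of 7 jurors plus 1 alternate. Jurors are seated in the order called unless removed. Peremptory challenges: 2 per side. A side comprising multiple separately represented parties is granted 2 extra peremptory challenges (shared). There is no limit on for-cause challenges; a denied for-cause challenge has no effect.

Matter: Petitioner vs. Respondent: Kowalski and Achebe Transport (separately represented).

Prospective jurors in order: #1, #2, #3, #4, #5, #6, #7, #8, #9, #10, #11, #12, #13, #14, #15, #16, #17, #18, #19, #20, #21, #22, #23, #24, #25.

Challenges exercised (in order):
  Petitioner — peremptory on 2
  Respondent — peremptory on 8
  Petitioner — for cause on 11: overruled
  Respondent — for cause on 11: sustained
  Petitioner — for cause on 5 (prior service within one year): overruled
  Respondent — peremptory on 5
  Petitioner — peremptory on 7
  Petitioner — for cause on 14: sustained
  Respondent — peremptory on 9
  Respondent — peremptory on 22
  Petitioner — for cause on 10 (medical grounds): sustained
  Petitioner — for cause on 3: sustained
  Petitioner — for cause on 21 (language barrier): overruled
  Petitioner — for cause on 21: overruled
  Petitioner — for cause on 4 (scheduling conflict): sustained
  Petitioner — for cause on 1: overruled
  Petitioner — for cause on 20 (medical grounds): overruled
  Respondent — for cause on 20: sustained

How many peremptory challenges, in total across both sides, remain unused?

Petitioner allotment: 2. Respondent allotment: 2 base + 2 multi-party = 4.
Petitioner peremptories used: #2, #7 — 2 (for-cause on #11, #5, #14, #10, #3, #21, #21, #4, #1, #20 don't count).
Respondent peremptories used: #8, #5, #9, #22 — 4 (for-cause on #11, #20 don't count).
Remaining: (2 − 2) + (4 − 4) = 0.

0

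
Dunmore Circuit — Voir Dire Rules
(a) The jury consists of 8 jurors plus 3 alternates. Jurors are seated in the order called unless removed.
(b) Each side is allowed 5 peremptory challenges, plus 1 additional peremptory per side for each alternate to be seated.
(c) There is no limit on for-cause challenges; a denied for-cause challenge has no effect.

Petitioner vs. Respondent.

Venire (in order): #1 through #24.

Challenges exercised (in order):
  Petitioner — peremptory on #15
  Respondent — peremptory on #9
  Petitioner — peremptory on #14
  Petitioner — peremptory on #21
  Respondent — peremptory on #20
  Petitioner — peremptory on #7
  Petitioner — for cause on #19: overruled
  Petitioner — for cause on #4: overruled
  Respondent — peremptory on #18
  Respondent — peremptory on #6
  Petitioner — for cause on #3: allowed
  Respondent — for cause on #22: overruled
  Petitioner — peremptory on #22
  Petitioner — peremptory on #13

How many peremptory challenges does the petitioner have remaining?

2

Petitioner allotment: 5 base + 1 × 3 alternates = 8.
Petitioner peremptories used: #15, #14, #21, #7, #22, #13 — 6 (for-cause on #19, #4, #3 don't count).
Remaining: 8 − 6 = 2.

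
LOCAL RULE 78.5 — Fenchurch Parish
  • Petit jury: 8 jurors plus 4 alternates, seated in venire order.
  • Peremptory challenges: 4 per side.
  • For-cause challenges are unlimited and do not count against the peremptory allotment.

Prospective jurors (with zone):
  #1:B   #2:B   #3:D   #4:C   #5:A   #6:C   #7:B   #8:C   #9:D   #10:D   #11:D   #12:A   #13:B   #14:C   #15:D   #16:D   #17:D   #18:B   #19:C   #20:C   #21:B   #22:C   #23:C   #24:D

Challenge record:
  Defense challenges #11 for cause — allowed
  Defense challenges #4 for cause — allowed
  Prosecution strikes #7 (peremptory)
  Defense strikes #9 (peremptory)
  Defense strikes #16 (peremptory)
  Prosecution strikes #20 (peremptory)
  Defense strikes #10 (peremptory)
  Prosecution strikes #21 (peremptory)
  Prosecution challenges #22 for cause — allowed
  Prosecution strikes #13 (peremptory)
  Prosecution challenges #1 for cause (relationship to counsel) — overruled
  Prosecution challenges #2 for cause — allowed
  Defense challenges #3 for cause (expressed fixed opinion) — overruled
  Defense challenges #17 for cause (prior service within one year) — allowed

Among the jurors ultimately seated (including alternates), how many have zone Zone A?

2

Removed: #2, #4, #7, #9, #10, #11, #13, #16, #17, #20, #21, #22.
Seated (12 incl. alternates): #1, #3, #5, #6, #8, #12, #14, #15, #18, #19, #23, #24.
Of those, in Zone A: #5, #12 → 2.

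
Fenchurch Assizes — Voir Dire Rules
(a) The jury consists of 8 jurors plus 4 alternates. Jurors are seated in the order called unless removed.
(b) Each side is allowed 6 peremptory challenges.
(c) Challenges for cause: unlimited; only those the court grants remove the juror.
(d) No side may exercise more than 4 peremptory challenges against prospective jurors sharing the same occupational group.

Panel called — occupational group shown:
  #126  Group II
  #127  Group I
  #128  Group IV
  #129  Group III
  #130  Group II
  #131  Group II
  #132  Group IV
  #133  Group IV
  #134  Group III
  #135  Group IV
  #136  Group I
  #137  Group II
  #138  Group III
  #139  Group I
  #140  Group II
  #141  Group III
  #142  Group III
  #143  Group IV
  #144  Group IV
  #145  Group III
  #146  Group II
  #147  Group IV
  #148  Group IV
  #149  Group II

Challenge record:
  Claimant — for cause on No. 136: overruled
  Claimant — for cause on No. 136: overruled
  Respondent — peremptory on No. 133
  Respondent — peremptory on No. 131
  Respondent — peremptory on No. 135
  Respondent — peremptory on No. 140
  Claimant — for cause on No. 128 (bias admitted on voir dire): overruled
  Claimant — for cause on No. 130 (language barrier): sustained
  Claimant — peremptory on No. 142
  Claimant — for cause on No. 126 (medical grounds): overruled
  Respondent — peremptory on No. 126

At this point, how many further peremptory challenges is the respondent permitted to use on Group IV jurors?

Respondent peremptories so far: #133, #131, #135, #140, #126 — 5 of 6 used, 1 left overall.
Against Group IV: #133, #135 — 2 used; per-group cap 4 leaves 2.
Binding limit: min(1, 2) = 1.

1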